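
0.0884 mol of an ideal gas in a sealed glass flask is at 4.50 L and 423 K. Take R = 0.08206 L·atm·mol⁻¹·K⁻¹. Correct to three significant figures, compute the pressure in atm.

PV = nRT ⇒ P = nRT/V = (0.0884 × 0.08206 × 423) / 4.50

P ≈ 0.682 atm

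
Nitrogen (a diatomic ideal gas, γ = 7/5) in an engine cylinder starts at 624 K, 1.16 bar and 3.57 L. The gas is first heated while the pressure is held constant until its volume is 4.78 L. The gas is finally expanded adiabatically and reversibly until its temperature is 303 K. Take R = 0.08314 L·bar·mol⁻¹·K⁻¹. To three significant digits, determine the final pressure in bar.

P₃ ≈ 0.0333 bar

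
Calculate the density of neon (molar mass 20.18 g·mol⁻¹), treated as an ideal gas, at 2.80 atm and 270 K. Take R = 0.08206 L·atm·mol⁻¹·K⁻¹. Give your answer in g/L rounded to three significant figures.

ρ ≈ 2.55 g/L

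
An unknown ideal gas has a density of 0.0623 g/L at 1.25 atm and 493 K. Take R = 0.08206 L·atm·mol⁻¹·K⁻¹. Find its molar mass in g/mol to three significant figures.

M ≈ 2.02 g/mol

ρ = PM/(RT) ⇒ M = ρRT/P = (0.0623 × 0.08206 × 493.0) / 1.25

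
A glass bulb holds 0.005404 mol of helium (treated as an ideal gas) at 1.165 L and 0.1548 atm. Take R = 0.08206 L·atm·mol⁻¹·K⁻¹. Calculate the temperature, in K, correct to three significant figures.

PV = nRT ⇒ T = PV/(nR) = (0.1548 × 1.165) / (0.005404 × 0.08206)

T ≈ 407 K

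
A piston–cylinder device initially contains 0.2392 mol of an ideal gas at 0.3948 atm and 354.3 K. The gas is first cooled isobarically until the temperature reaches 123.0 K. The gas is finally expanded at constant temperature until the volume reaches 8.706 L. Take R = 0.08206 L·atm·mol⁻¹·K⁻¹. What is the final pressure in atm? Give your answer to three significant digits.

From PV = nRT: V₁ = nRT₁/P₁ = 17.62 L.
P constant ⇒ V ∝ T: P₂ = P₁; V₂ = V₁·(T₂/T₁) = 6.115 L.
Isothermal, so P V is constant: T₃ = T₂; P₃ = P₂·(V₂/V₃) = 0.2773 atm.

P₃ ≈ 0.277 atm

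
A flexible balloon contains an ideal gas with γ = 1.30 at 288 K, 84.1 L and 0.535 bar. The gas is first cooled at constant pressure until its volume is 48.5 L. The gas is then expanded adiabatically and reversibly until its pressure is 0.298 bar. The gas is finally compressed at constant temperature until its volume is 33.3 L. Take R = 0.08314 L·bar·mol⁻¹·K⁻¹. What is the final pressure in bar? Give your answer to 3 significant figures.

Isobaric, so V/T is constant: P₂ = P₁; T₂ = T₁·(V₂/V₁) = 166.1 K.
Adiabatic (γ = 1.30), T V^(γ−1) and P V^γ constant: T₃ = T₂·(P₃/P₂)^((γ−1)/γ) = 145.1 K; V₃ = V₂·(P₂/P₃)^(1/γ) = 76.07 L.
T constant ⇒ Boyle's law P V = const: T₄ = T₃; P₄ = P₃·(V₃/V₄) = 0.6808 bar.

P₄ ≈ 0.681 bar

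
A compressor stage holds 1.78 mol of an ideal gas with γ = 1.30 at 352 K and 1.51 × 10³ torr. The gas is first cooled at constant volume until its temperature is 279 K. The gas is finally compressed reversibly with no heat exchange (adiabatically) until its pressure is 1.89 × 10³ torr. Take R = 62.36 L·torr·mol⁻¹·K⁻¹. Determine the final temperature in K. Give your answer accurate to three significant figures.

T₃ ≈ 310 K

From PV = nRT: V₁ = nRT₁/P₁ = 25.88 L.
V constant ⇒ P ∝ T: V₂ = V₁; P₂ = P₁·(T₂/T₁) = 1197 torr.
Reversible adiabatic, γ = 1.30: T₃ = T₂·(P₃/P₂)^((γ−1)/γ) = 310.0 K; V₃ = V₂·(P₂/P₃)^(1/γ) = 18.21 L.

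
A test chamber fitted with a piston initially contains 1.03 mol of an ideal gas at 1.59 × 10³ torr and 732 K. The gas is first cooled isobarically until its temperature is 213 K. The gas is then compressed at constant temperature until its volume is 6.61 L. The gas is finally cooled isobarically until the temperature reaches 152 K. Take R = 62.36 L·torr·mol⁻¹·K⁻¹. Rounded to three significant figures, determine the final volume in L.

V₄ ≈ 4.72 L

From PV = nRT: V₁ = nRT₁/P₁ = 29.57 L.
P constant ⇒ V ∝ T: P₂ = P₁; V₂ = V₁·(T₂/T₁) = 8.605 L.
T constant ⇒ Boyle's law P V = const: T₃ = T₂; P₃ = P₂·(V₂/V₃) = 2070 torr.
Isobaric, so V/T is constant: P₄ = P₃; V₄ = V₃·(T₄/T₃) = 4.717 L.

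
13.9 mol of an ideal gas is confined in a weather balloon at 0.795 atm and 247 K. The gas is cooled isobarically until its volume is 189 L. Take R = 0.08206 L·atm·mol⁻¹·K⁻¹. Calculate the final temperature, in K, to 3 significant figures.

From PV = nRT: V₁ = nRT₁/P₁ = 354.4 L.
P constant ⇒ V ∝ T: P₂ = P₁; T₂ = T₁·(V₂/V₁) = 131.7 K.

T₂ ≈ 132 K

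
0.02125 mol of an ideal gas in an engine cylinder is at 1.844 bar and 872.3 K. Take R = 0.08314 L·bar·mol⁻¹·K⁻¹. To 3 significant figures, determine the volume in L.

V ≈ 0.836 L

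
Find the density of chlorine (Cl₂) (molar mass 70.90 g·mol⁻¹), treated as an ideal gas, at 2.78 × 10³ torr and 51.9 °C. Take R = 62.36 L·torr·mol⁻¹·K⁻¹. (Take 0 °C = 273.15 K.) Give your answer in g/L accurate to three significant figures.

ρ = PM/(RT) = (2.78e+03 × 70.90) / (62.36 × 325.0)

ρ ≈ 9.72 g/L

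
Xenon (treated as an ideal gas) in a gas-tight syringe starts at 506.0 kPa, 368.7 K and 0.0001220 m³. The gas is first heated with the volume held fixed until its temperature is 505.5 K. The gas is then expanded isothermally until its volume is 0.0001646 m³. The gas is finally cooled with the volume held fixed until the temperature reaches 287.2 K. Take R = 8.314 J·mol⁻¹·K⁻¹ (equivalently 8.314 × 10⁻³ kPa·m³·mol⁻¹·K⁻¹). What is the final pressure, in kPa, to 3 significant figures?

P₄ ≈ 292 kPa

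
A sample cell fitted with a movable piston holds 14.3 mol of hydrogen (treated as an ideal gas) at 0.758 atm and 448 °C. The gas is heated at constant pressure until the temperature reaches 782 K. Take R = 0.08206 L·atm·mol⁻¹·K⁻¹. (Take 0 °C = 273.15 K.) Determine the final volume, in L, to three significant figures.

V₂ ≈ 1.21e+03 L

Convert: T₁ = 721.1 K.
From PV = nRT: V₁ = nRT₁/P₁ = 1116 L.
P constant ⇒ V ∝ T: P₂ = P₁; V₂ = V₁·(T₂/T₁) = 1211 L.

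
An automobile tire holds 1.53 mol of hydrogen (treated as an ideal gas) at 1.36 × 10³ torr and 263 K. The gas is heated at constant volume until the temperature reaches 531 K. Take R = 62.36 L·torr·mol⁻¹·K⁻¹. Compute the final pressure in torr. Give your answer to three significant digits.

From PV = nRT: V₁ = nRT₁/P₁ = 18.45 L.
Isochoric, so P/T is constant: V₂ = V₁; P₂ = P₁·(T₂/T₁) = 2746 torr.

P₂ ≈ 2.75e+03 torr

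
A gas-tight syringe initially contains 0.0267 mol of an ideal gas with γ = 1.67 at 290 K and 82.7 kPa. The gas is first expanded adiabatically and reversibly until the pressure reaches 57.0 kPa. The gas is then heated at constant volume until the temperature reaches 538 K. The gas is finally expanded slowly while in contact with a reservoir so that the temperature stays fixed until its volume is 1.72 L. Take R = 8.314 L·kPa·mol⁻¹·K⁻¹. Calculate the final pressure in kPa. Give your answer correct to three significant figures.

From PV = nRT: V₁ = nRT₁/P₁ = 0.7784 L.
Reversible adiabatic, γ = 1.67: T₂ = T₁·(P₂/P₁)^((γ−1)/γ) = 249.8 K; V₂ = V₁·(P₁/P₂)^(1/γ) = 0.9727 L.
V constant ⇒ P ∝ T: V₃ = V₂; P₃ = P₂·(T₃/T₂) = 122.8 kPa.
Isothermal, so P V is constant: T₄ = T₃; P₄ = P₃·(V₃/V₄) = 69.43 kPa.

P₄ ≈ 69.4 kPa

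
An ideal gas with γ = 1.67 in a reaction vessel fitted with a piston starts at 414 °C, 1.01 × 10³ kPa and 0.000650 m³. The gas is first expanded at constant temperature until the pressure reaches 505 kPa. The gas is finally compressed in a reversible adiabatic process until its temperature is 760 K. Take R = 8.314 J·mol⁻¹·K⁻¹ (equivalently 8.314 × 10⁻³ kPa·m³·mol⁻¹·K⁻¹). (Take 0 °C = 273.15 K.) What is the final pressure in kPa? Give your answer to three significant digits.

P₃ ≈ 649 kPa

Convert: T₁ = 687.1 K.
Isothermal, so P V is constant: T₂ = T₁; V₂ = V₁·(P₁/P₂) = 0.001300 m³.
Reversible adiabatic, γ = 1.67: P₃ = P₂·(T₃/T₂)^(γ/(γ−1)) = 649.2 kPa; V₃ = V₂·(T₂/T₃)^(1/(γ−1)) = 0.001118 m³.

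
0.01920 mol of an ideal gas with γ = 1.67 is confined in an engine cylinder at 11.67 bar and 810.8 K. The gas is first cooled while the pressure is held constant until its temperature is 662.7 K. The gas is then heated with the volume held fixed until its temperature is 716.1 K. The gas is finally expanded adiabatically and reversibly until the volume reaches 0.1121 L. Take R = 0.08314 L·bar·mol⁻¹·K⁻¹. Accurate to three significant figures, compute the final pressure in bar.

From PV = nRT: V₁ = nRT₁/P₁ = 0.1109 L.
Isobaric, so V/T is constant: P₂ = P₁; V₂ = V₁·(T₂/T₁) = 0.09065 L.
Isochoric, so P/T is constant: V₃ = V₂; P₃ = P₂·(T₃/T₂) = 12.61 bar.
Reversible adiabatic, γ = 1.67: T₄ = T₃·(V₃/V₄)^(γ−1) = 621.1 K; P₄ = P₃·(V₃/V₄)^γ = 8.844 bar.

P₄ ≈ 8.84 bar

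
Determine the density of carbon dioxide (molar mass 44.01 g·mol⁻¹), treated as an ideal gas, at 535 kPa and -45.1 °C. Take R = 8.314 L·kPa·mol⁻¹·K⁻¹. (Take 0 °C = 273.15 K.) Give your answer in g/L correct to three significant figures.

ρ ≈ 12.4 g/L

ρ = PM/(RT) = (535 × 44.01) / (8.314 × 228.0)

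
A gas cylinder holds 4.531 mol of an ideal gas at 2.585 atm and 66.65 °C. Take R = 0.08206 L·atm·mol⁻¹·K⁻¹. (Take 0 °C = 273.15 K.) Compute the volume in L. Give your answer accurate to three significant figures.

V ≈ 48.9 L

Convert: T = 339.80 K.
PV = nRT ⇒ V = nRT/P = (4.531 × 0.08206 × 339.80) / 2.585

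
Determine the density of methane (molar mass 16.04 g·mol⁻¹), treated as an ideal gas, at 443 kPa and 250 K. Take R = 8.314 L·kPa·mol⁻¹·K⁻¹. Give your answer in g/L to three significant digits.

ρ ≈ 3.42 g/L

ρ = PM/(RT) = (443 × 16.04) / (8.314 × 250.0)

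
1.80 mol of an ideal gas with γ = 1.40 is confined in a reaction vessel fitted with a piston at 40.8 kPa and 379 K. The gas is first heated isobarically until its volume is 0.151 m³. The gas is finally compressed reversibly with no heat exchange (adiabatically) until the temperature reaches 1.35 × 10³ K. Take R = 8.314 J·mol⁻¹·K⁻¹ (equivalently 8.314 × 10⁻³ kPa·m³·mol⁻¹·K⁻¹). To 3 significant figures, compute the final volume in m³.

V₃ ≈ 0.00775 m³

From PV = nRT: V₁ = nRT₁/P₁ = 0.1390 m³.
Isobaric, so V/T is constant: P₂ = P₁; T₂ = T₁·(V₂/V₁) = 411.7 K.
Adiabatic (γ = 1.40), T V^(γ−1) and P V^γ constant: P₃ = P₂·(T₃/T₂)^(γ/(γ−1)) = 2605 kPa; V₃ = V₂·(T₂/T₃)^(1/(γ−1)) = 0.007754 m³.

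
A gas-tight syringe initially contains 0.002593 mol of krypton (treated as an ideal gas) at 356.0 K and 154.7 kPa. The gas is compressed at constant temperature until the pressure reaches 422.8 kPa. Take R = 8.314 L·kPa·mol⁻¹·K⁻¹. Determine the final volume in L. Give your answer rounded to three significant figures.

V₂ ≈ 0.0182 L

From PV = nRT: V₁ = nRT₁/P₁ = 0.04961 L.
Isothermal, so P V is constant: T₂ = T₁; V₂ = V₁·(P₁/P₂) = 0.01815 L.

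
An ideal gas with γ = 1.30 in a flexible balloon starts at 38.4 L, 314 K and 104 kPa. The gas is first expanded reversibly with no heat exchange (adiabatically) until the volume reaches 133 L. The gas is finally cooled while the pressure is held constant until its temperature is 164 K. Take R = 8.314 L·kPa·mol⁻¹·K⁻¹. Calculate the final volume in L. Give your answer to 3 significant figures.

V₃ ≈ 101 L

Reversible adiabatic, γ = 1.30: T₂ = T₁·(V₁/V₂)^(γ−1) = 216.3 K; P₂ = P₁·(V₁/V₂)^γ = 20.69 kPa.
P constant ⇒ V ∝ T: P₃ = P₂; V₃ = V₂·(T₃/T₂) = 100.8 L.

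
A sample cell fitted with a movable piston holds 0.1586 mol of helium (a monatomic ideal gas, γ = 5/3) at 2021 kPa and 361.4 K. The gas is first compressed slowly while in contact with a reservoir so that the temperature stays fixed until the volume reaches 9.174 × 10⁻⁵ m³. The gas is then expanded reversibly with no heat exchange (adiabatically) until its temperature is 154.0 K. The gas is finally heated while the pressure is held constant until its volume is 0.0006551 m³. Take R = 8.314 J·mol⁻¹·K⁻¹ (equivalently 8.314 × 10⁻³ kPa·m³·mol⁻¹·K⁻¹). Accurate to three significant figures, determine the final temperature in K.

T₄ ≈ 306 K

From PV = nRT: V₁ = nRT₁/P₁ = 0.0002358 m³.
Isothermal, so P V is constant: T₂ = T₁; P₂ = P₁·(V₁/V₂) = 5194 kPa.
Adiabatic (γ = 5/3), T V^(γ−1) and P V^γ constant: P₃ = P₂·(T₃/T₂)^(γ/(γ−1)) = 615.7 kPa; V₃ = V₂·(T₂/T₃)^(1/(γ−1)) = 0.0003298 m³.
P constant ⇒ V ∝ T: P₄ = P₃; T₄ = T₃·(V₄/V₃) = 305.9 K.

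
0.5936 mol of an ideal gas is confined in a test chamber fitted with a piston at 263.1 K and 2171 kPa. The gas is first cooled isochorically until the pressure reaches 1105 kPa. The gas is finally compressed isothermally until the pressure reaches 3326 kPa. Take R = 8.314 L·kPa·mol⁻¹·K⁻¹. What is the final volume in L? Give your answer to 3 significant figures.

V₃ ≈ 0.199 L

From PV = nRT: V₁ = nRT₁/P₁ = 0.5981 L.
V constant ⇒ P ∝ T: V₂ = V₁; T₂ = T₁·(P₂/P₁) = 133.9 K.
T constant ⇒ Boyle's law P V = const: T₃ = T₂; V₃ = V₂·(P₂/P₃) = 0.1987 L.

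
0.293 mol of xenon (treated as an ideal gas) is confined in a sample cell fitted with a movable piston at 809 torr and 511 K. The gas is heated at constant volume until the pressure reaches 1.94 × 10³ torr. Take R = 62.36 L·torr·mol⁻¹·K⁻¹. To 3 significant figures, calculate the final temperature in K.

T₂ ≈ 1.23e+03 K

From PV = nRT: V₁ = nRT₁/P₁ = 11.54 L.
Isochoric, so P/T is constant: V₂ = V₁; T₂ = T₁·(P₂/P₁) = 1225 K.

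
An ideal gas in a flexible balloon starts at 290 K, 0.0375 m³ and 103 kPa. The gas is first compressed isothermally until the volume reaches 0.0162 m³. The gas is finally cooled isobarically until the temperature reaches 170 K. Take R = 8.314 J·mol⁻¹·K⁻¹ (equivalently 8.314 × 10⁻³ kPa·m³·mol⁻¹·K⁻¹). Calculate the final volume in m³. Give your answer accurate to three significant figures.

V₃ ≈ 0.00950 m³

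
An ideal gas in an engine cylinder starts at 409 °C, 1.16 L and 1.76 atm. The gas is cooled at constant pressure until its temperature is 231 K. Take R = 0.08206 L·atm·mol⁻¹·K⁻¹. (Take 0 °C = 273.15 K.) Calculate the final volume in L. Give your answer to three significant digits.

V₂ ≈ 0.393 L

Convert: T₁ = 682.1 K.
Isobaric, so V/T is constant: P₂ = P₁; V₂ = V₁·(T₂/T₁) = 0.3928 L.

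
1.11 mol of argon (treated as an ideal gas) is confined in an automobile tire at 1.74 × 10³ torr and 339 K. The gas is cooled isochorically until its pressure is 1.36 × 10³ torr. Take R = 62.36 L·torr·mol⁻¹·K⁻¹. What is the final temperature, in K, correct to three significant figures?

From PV = nRT: V₁ = nRT₁/P₁ = 13.49 L.
V constant ⇒ P ∝ T: V₂ = V₁; T₂ = T₁·(P₂/P₁) = 265.0 K.

T₂ ≈ 265 K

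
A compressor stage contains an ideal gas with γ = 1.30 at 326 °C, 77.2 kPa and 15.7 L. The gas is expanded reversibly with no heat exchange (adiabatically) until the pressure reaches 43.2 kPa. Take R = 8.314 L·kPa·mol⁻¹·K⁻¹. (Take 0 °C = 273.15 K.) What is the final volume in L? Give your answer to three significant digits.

Convert: T₁ = 599.1 K.
Reversible adiabatic, γ = 1.30: T₂ = T₁·(P₂/P₁)^((γ−1)/γ) = 524.0 K; V₂ = V₁·(P₁/P₂)^(1/γ) = 24.54 L.

V₂ ≈ 24.5 L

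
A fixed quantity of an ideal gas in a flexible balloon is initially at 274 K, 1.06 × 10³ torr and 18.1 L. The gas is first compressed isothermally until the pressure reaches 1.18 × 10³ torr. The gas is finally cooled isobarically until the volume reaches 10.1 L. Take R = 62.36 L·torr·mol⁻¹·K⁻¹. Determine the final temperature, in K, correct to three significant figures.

T₃ ≈ 170 K

T constant ⇒ Boyle's law P V = const: T₂ = T₁; V₂ = V₁·(P₁/P₂) = 16.26 L.
P constant ⇒ V ∝ T: P₃ = P₂; T₃ = T₂·(V₃/V₂) = 170.2 K.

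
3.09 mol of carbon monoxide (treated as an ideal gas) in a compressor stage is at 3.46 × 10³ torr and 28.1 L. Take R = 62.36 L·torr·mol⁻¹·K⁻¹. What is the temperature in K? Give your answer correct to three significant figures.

T ≈ 505 K

PV = nRT ⇒ T = PV/(nR) = (3.46e+03 × 28.1) / (3.09 × 62.36)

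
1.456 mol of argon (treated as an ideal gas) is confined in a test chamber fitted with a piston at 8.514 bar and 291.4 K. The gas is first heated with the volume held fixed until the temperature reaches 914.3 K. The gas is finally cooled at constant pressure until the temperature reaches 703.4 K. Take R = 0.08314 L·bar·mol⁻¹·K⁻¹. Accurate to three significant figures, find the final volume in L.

From PV = nRT: V₁ = nRT₁/P₁ = 4.143 L.
V constant ⇒ P ∝ T: V₂ = V₁; P₂ = P₁·(T₂/T₁) = 26.71 bar.
Isobaric, so V/T is constant: P₃ = P₂; V₃ = V₂·(T₃/T₂) = 3.187 L.

V₃ ≈ 3.19 L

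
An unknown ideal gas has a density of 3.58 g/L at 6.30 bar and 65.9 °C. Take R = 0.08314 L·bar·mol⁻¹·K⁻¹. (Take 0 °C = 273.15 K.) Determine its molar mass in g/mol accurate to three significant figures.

M ≈ 16.0 g/mol

ρ = PM/(RT) ⇒ M = ρRT/P = (3.58 × 0.08314 × 339.0) / 6.30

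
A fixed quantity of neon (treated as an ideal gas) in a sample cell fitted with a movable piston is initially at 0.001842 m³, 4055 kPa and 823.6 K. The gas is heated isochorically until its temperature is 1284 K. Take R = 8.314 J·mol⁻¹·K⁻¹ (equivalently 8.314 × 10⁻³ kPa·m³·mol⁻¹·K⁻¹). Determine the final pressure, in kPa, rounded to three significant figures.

V constant ⇒ P ∝ T: V₂ = V₁; P₂ = P₁·(T₂/T₁) = 6322 kPa.

P₂ ≈ 6.32e+03 kPa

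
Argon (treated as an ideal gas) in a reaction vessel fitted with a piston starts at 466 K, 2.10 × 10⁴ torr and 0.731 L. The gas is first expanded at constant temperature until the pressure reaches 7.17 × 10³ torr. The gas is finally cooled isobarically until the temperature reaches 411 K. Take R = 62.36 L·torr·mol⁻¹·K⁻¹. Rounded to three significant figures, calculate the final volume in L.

V₃ ≈ 1.89 L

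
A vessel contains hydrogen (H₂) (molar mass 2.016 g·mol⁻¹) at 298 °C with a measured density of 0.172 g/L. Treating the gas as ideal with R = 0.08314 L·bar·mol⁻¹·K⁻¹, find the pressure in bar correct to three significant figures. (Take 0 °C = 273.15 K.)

ρ = PM/(RT) ⇒ P = ρRT/M = (0.172 × 0.08314 × 571.1) / 2.016

P ≈ 4.05 bar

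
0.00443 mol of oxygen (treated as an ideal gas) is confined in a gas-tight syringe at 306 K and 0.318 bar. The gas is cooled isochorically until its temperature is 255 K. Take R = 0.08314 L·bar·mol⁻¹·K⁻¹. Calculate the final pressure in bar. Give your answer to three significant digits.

From PV = nRT: V₁ = nRT₁/P₁ = 0.3544 L.
Isochoric, so P/T is constant: V₂ = V₁; P₂ = P₁·(T₂/T₁) = 0.2650 bar.

P₂ ≈ 0.265 bar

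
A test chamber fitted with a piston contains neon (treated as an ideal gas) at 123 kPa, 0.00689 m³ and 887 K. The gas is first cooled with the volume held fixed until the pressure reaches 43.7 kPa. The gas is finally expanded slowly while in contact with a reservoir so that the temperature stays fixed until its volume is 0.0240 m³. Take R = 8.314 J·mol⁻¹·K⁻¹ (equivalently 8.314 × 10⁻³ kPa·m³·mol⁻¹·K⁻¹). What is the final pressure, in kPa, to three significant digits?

P₃ ≈ 12.5 kPa

Isochoric, so P/T is constant: V₂ = V₁; T₂ = T₁·(P₂/P₁) = 315.1 K.
Isothermal, so P V is constant: T₃ = T₂; P₃ = P₂·(V₂/V₃) = 12.55 kPa.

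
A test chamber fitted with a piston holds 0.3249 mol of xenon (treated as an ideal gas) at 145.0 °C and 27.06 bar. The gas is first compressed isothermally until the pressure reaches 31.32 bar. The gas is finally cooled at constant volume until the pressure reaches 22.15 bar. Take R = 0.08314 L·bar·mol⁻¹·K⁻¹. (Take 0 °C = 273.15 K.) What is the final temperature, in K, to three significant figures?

T₃ ≈ 296 K

Convert: T₁ = 418.1 K.
From PV = nRT: V₁ = nRT₁/P₁ = 0.4174 L.
T constant ⇒ Boyle's law P V = const: T₂ = T₁; V₂ = V₁·(P₁/P₂) = 0.3606 L.
V constant ⇒ P ∝ T: V₃ = V₂; T₃ = T₂·(P₃/P₂) = 295.7 K.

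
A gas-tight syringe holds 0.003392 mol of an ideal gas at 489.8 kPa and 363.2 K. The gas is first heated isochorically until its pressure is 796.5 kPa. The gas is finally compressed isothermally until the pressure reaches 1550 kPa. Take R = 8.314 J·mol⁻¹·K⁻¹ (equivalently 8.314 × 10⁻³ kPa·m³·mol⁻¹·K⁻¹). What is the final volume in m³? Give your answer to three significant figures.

V₃ ≈ 1.07e-05 m³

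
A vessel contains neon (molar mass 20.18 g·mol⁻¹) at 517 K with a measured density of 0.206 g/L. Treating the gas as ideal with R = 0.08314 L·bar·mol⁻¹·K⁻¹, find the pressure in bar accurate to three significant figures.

P ≈ 0.439 bar

ρ = PM/(RT) ⇒ P = ρRT/M = (0.206 × 0.08314 × 517.0) / 20.18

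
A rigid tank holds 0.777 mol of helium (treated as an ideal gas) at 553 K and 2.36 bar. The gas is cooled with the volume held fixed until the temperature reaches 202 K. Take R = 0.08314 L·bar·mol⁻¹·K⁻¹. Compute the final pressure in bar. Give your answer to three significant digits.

From PV = nRT: V₁ = nRT₁/P₁ = 15.14 L.
V constant ⇒ P ∝ T: V₂ = V₁; P₂ = P₁·(T₂/T₁) = 0.8621 bar.

P₂ ≈ 0.862 bar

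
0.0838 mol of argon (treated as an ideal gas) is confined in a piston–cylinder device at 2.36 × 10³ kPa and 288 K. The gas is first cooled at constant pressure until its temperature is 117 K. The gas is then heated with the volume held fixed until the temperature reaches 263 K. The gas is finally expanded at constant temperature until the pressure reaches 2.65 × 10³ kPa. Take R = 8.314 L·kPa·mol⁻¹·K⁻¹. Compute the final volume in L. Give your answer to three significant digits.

From PV = nRT: V₁ = nRT₁/P₁ = 0.08502 L.
Isobaric, so V/T is constant: P₂ = P₁; V₂ = V₁·(T₂/T₁) = 0.03454 L.
V constant ⇒ P ∝ T: V₃ = V₂; P₃ = P₂·(T₃/T₂) = 5305 kPa.
T constant ⇒ Boyle's law P V = const: T₄ = T₃; V₄ = V₃·(P₃/P₄) = 0.06915 L.

V₄ ≈ 0.0691 L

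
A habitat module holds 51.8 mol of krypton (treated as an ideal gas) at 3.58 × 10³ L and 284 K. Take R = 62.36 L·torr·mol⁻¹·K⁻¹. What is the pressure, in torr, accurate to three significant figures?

PV = nRT ⇒ P = nRT/V = (51.8 × 62.36 × 284) / 3.58e+03

P ≈ 256 torr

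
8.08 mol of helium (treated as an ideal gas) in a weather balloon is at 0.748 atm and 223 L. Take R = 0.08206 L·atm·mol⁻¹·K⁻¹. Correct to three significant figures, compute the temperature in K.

T ≈ 252 K

PV = nRT ⇒ T = PV/(nR) = (0.748 × 223) / (8.08 × 0.08206)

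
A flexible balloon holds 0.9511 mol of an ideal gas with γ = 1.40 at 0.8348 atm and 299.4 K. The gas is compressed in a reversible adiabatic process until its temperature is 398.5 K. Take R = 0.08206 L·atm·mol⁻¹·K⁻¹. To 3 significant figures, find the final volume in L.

From PV = nRT: V₁ = nRT₁/P₁ = 27.99 L.
Reversible adiabatic, γ = 1.40: P₂ = P₁·(T₂/T₁)^(γ/(γ−1)) = 2.271 atm; V₂ = V₁·(T₁/T₂)^(1/(γ−1)) = 13.70 L.

V₂ ≈ 13.7 L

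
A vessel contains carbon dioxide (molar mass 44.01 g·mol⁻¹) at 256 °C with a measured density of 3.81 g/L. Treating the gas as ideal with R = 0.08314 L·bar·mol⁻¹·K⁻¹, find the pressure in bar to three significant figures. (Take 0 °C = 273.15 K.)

P ≈ 3.81 bar

ρ = PM/(RT) ⇒ P = ρRT/M = (3.81 × 0.08314 × 529.1) / 44.01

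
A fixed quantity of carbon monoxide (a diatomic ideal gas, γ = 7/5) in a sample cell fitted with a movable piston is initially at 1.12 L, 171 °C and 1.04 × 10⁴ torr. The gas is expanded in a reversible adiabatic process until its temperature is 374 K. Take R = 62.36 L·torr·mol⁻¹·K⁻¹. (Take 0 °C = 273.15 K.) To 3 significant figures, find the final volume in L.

Convert: T₁ = 444.1 K.
Adiabatic (γ = 7/5), T V^(γ−1) and P V^γ constant: P₂ = P₁·(T₂/T₁)^(γ/(γ−1)) = 5698 torr; V₂ = V₁·(T₁/T₂)^(1/(γ−1)) = 1.721 L.

V₂ ≈ 1.72 L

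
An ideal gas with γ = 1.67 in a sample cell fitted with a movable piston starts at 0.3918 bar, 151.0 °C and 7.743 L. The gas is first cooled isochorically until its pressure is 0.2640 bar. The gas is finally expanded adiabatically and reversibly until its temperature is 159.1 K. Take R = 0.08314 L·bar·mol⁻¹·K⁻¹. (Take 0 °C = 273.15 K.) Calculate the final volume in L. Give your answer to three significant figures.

V₃ ≈ 18.6 L

Convert: T₁ = 424.1 K.
Isochoric, so P/T is constant: V₂ = V₁; T₂ = T₁·(P₂/P₁) = 285.8 K.
Reversible adiabatic, γ = 1.67: P₃ = P₂·(T₃/T₂)^(γ/(γ−1)) = 0.06131 bar; V₃ = V₂·(T₂/T₃)^(1/(γ−1)) = 18.56 L.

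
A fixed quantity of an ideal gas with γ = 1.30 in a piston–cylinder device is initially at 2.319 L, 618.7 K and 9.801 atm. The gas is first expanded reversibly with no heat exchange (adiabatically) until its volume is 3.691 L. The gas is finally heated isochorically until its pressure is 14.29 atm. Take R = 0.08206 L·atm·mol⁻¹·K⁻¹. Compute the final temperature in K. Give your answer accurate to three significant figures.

Adiabatic (γ = 1.30), T V^(γ−1) and P V^γ constant: T₂ = T₁·(V₁/V₂)^(γ−1) = 538.2 K; P₂ = P₁·(V₁/V₂)^γ = 5.356 atm.
Isochoric, so P/T is constant: V₃ = V₂; T₃ = T₂·(P₃/P₂) = 1436 K.

T₃ ≈ 1.44e+03 K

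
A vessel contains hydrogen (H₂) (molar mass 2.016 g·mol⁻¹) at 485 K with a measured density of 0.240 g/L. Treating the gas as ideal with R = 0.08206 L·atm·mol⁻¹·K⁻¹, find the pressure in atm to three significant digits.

P ≈ 4.74 atm

ρ = PM/(RT) ⇒ P = ρRT/M = (0.240 × 0.08206 × 485.0) / 2.016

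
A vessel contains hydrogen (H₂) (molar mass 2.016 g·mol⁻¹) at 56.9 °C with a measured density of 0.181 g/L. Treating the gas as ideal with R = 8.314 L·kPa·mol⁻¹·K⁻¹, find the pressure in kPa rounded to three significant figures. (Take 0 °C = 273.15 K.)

ρ = PM/(RT) ⇒ P = ρRT/M = (0.181 × 8.314 × 330.0) / 2.016

P ≈ 246 kPa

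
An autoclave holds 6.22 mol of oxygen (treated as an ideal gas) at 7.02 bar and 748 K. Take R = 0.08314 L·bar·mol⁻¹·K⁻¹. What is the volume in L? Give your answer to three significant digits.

V ≈ 55.1 L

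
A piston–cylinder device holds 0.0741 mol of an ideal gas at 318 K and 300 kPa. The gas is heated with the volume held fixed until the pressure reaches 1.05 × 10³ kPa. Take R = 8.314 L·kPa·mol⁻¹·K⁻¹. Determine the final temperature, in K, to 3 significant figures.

T₂ ≈ 1.11e+03 K

From PV = nRT: V₁ = nRT₁/P₁ = 0.6530 L.
Isochoric, so P/T is constant: V₂ = V₁; T₂ = T₁·(P₂/P₁) = 1113 K.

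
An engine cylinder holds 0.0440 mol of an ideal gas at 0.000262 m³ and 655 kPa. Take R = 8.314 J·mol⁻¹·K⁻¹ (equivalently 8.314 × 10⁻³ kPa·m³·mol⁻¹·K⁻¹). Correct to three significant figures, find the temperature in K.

PV = nRT ⇒ T = PV/(nR) = (655 × 0.000262) / (0.0440 × 8.314 × 10⁻³)

T ≈ 469 K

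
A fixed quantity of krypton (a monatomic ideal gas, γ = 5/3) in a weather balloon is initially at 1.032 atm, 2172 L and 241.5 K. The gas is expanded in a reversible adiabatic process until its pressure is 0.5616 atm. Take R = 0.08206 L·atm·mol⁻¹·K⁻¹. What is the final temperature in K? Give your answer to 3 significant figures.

T₂ ≈ 189 K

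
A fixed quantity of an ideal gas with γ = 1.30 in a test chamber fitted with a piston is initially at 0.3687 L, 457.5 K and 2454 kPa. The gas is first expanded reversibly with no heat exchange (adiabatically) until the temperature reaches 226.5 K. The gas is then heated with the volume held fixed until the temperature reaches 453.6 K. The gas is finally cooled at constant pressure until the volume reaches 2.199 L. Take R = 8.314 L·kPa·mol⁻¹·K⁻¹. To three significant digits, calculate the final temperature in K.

Reversible adiabatic, γ = 1.30: P₂ = P₁·(T₂/T₁)^(γ/(γ−1)) = 116.6 kPa; V₂ = V₁·(T₁/T₂)^(1/(γ−1)) = 3.841 L.
V constant ⇒ P ∝ T: V₃ = V₂; P₃ = P₂·(T₃/T₂) = 233.6 kPa.
Isobaric, so V/T is constant: P₄ = P₃; T₄ = T₃·(V₄/V₃) = 259.7 K.

T₄ ≈ 260 K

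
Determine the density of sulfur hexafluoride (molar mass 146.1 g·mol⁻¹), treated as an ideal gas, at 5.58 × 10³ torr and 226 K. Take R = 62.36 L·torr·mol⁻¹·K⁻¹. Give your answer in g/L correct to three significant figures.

ρ ≈ 57.8 g/L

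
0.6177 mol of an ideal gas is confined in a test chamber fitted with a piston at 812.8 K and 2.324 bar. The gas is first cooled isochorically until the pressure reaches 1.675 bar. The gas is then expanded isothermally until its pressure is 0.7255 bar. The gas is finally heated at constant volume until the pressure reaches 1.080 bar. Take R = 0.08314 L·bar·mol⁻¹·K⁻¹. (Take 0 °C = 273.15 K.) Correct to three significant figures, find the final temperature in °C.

T₄ ≈ 599 °C

From PV = nRT: V₁ = nRT₁/P₁ = 17.96 L.
Isochoric, so P/T is constant: V₂ = V₁; T₂ = T₁·(P₂/P₁) = 585.8 K.
Isothermal, so P V is constant: T₃ = T₂; V₃ = V₂·(P₂/P₃) = 41.47 L.
V constant ⇒ P ∝ T: V₄ = V₃; T₄ = T₃·(P₄/P₃) = 872.1 K.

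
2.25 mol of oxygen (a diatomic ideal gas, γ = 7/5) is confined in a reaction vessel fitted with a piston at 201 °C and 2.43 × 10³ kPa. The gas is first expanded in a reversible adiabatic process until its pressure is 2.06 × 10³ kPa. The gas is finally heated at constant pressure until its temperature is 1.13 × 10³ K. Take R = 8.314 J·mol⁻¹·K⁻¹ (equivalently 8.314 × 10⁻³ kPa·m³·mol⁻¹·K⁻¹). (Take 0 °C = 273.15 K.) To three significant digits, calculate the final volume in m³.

V₃ ≈ 0.0103 m³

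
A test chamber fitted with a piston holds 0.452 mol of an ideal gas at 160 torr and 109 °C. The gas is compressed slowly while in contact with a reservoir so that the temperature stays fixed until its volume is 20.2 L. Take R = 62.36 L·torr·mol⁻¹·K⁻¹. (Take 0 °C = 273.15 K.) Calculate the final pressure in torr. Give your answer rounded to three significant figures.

P₂ ≈ 533 torr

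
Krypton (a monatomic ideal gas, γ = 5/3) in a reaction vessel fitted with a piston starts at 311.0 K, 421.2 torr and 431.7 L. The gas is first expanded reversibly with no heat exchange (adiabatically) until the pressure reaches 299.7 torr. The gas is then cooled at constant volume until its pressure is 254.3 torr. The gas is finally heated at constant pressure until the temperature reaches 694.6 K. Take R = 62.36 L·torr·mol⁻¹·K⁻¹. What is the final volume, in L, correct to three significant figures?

Reversible adiabatic, γ = 5/3: T₂ = T₁·(P₂/P₁)^((γ−1)/γ) = 271.4 K; V₂ = V₁·(P₁/P₂)^(1/γ) = 529.5 L.
Isochoric, so P/T is constant: V₃ = V₂; T₃ = T₂·(P₃/P₂) = 230.3 K.
Isobaric, so V/T is constant: P₄ = P₃; V₄ = V₃·(T₄/T₃) = 1597 L.

V₄ ≈ 1.60e+03 L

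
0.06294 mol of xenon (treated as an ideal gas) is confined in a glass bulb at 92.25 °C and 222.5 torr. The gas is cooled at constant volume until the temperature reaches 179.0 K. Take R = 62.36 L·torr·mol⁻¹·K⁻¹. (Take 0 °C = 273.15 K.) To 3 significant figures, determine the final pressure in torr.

P₂ ≈ 109 torr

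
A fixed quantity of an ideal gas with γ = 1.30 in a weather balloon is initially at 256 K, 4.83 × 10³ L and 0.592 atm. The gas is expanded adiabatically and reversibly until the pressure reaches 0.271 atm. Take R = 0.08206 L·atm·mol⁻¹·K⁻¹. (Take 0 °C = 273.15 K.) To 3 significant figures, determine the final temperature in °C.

Adiabatic (γ = 1.30), T V^(γ−1) and P V^γ constant: T₂ = T₁·(P₂/P₁)^((γ−1)/γ) = 213.8 K; V₂ = V₁·(P₁/P₂)^(1/γ) = 8810 L.

T₂ ≈ -59.4 °C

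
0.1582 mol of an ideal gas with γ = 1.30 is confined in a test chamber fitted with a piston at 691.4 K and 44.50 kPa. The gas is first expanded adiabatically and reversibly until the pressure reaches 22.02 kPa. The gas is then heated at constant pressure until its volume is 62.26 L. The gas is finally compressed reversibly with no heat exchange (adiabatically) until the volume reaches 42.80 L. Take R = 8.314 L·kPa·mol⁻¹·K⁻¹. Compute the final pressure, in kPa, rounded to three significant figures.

From PV = nRT: V₁ = nRT₁/P₁ = 20.44 L.
Adiabatic (γ = 1.30), T V^(γ−1) and P V^γ constant: T₂ = T₁·(P₂/P₁)^((γ−1)/γ) = 587.8 K; V₂ = V₁·(P₁/P₂)^(1/γ) = 35.11 L.
Isobaric, so V/T is constant: P₃ = P₂; T₃ = T₂·(V₃/V₂) = 1042 K.
Adiabatic (γ = 1.30), T V^(γ−1) and P V^γ constant: T₄ = T₃·(V₃/V₄)^(γ−1) = 1166 K; P₄ = P₃·(V₃/V₄)^γ = 35.84 kPa.

P₄ ≈ 35.8 kPa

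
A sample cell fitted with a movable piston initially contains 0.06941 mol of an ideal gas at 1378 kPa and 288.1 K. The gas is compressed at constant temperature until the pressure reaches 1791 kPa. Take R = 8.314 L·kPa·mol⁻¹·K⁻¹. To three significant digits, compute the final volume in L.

V₂ ≈ 0.0928 L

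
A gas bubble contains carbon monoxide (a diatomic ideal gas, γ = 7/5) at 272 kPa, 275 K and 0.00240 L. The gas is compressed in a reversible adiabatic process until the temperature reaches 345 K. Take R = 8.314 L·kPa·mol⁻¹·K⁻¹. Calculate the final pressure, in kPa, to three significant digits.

Adiabatic (γ = 7/5), T V^(γ−1) and P V^γ constant: P₂ = P₁·(T₂/T₁)^(γ/(γ−1)) = 601.5 kPa; V₂ = V₁·(T₁/T₂)^(1/(γ−1)) = 0.001361 L.

P₂ ≈ 602 kPa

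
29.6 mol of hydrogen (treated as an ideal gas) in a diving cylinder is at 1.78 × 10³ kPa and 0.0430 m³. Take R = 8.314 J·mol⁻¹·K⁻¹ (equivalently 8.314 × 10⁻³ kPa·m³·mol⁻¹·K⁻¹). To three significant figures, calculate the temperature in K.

PV = nRT ⇒ T = PV/(nR) = (1.78e+03 × 0.0430) / (29.6 × 8.314 × 10⁻³)

T ≈ 311 K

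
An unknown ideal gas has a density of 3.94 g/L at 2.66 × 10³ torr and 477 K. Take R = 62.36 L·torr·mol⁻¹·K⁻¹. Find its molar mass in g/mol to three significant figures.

M ≈ 44.1 g/mol

ρ = PM/(RT) ⇒ M = ρRT/P = (3.94 × 62.36 × 477.0) / 2.66e+03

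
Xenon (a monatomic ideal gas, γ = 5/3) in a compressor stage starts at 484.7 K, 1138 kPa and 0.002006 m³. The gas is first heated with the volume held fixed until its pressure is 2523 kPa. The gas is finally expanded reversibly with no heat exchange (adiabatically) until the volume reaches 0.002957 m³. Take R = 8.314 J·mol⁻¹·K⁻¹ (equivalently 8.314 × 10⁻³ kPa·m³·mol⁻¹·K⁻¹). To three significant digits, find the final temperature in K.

Isochoric, so P/T is constant: V₂ = V₁; T₂ = T₁·(P₂/P₁) = 1075 K.
Adiabatic (γ = 5/3), T V^(γ−1) and P V^γ constant: T₃ = T₂·(V₂/V₃)^(γ−1) = 829.7 K; P₃ = P₂·(V₂/V₃)^γ = 1321 kPa.

T₃ ≈ 830 K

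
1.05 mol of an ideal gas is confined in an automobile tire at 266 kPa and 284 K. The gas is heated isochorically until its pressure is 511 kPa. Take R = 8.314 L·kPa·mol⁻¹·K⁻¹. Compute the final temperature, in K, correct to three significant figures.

T₂ ≈ 546 K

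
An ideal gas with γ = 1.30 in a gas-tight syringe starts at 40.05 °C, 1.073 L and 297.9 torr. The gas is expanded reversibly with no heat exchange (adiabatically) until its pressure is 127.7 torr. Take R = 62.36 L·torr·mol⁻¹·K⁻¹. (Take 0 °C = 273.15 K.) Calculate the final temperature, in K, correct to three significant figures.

Convert: T₁ = 313.2 K.
Adiabatic (γ = 1.30), T V^(γ−1) and P V^γ constant: T₂ = T₁·(P₂/P₁)^((γ−1)/γ) = 257.6 K; V₂ = V₁·(P₁/P₂)^(1/γ) = 2.059 L.

T₂ ≈ 258 K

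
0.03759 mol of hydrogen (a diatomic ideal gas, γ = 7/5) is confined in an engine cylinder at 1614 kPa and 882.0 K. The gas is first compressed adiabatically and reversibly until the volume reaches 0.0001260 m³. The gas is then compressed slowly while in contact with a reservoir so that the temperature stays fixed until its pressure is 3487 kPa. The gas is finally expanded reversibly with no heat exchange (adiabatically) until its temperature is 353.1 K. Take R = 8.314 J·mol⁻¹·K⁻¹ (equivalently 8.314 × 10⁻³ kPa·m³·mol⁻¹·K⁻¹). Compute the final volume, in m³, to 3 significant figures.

V₄ ≈ 0.00119 m³

From PV = nRT: V₁ = nRT₁/P₁ = 0.0001708 m³.
Reversible adiabatic, γ = 7/5: T₂ = T₁·(V₁/V₂)^(γ−1) = 996.1 K; P₂ = P₁·(V₁/V₂)^γ = 2471 kPa.
T constant ⇒ Boyle's law P V = const: T₃ = T₂; V₃ = V₂·(P₂/P₃) = 8.927e-05 m³.
Adiabatic (γ = 7/5), T V^(γ−1) and P V^γ constant: P₄ = P₃·(T₄/T₃)^(γ/(γ−1)) = 92.48 kPa; V₄ = V₃·(T₃/T₄)^(1/(γ−1)) = 0.001193 m³.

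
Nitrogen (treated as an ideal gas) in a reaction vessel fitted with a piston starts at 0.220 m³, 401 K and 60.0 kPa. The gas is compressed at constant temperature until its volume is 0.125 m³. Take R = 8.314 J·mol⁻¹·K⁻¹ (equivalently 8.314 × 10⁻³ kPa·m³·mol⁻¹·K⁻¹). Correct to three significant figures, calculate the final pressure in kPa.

P₂ ≈ 106 kPa

Isothermal, so P V is constant: T₂ = T₁; P₂ = P₁·(V₁/V₂) = 105.6 kPa.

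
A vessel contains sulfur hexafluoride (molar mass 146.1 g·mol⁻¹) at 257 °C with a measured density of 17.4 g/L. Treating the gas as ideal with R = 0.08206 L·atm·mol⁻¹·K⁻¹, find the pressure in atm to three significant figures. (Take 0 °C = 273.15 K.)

ρ = PM/(RT) ⇒ P = ρRT/M = (17.4 × 0.08206 × 530.1) / 146.1

P ≈ 5.18 atm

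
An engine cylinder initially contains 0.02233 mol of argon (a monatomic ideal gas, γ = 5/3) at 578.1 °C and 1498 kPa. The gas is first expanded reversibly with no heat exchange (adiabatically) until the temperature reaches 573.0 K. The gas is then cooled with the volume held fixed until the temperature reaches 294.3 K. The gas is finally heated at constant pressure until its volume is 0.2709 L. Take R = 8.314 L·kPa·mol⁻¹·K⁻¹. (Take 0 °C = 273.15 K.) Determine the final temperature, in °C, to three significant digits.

T₄ ≈ 144 °C

Convert: T₁ = 851.2 K.
From PV = nRT: V₁ = nRT₁/P₁ = 0.1055 L.
Adiabatic (γ = 5/3), T V^(γ−1) and P V^γ constant: P₂ = P₁·(T₂/T₁)^(γ/(γ−1)) = 556.9 kPa; V₂ = V₁·(T₁/T₂)^(1/(γ−1)) = 0.1910 L.
Isochoric, so P/T is constant: V₃ = V₂; P₃ = P₂·(T₃/T₂) = 286.0 kPa.
P constant ⇒ V ∝ T: P₄ = P₃; T₄ = T₃·(V₄/V₃) = 417.4 K.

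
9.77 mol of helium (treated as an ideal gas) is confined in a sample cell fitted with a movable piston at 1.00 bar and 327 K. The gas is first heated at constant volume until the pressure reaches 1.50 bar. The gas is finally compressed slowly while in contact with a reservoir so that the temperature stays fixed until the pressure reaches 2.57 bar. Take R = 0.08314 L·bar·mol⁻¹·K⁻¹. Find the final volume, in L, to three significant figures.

From PV = nRT: V₁ = nRT₁/P₁ = 265.6 L.
V constant ⇒ P ∝ T: V₂ = V₁; T₂ = T₁·(P₂/P₁) = 490.5 K.
T constant ⇒ Boyle's law P V = const: T₃ = T₂; V₃ = V₂·(P₂/P₃) = 155.0 L.

V₃ ≈ 155 L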